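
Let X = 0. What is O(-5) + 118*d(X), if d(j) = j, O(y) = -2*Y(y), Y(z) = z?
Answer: 10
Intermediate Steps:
O(y) = -2*y
O(-5) + 118*d(X) = -2*(-5) + 118*0 = 10 + 0 = 10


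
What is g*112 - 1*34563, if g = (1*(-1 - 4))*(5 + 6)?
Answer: -40723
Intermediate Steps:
g = -55 (g = (1*(-5))*11 = -5*11 = -55)
g*112 - 1*34563 = -55*112 - 1*34563 = -6160 - 34563 = -40723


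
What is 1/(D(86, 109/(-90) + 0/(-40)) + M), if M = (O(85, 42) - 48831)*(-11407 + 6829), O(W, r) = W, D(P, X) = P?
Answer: 1/223159274 ≈ 4.4811e-9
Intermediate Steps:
M = 223159188 (M = (85 - 48831)*(-11407 + 6829) = -48746*(-4578) = 223159188)
1/(D(86, 109/(-90) + 0/(-40)) + M) = 1/(86 + 223159188) = 1/223159274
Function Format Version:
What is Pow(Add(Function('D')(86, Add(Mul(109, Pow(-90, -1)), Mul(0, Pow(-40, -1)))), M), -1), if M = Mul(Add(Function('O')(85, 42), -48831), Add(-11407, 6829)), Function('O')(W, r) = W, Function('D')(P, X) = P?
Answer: Rational(1, 223159274) ≈ 4.4811e-9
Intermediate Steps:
M = 223159188 (M = Mul(Add(85, -48831), Add(-11407, 6829)) = Mul(-48746, -4578) = 223159188)
Pow(Add(Function('D')(86, Add(Mul(109, Pow(-90, -1)), Mul(0, Pow(-40, -1)))), M), -1) = Pow(Add(86, 223159188), -1) = Pow(223159274, -1) = Rational(1, 223159274)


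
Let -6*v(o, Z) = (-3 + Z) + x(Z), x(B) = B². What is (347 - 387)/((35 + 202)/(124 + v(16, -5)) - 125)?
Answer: 29080/89453 ≈ 0.32509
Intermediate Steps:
v(o, Z) = ½ - Z/6 - Z²/6 (v(o, Z) = -((-3 + Z) + Z²)/6 = -(-3 + Z + Z²)/6 = ½ - Z/6 - Z²/6)
(347 - 387)/((35 + 202)/(124 + v(16, -5)) - 125) = (347 - 387)/((35 + 202)/(124 + (½ - ⅙*(-5) - ⅙*(-5)²)) - 125) = -40/(237/(124 + (½ + ⅚ - ⅙*25)) - 125) = -40/(237/(124 + (½ + ⅚ - 25/6)) - 125) = -40/(237/(124 - 17/6) - 125) = -40/(237/(727/6) - 125) = -40/(237*(6/727) - 125) = -40/(1422/727 - 125) = -40/(-89453/727) = -40*(-727/89453) = 29080/89453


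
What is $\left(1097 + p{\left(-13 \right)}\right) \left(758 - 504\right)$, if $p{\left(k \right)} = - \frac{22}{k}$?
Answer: $\frac{3627882}{13} \approx 2.7907 \cdot 10^{5}$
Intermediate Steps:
$\left(1097 + p{\left(-13 \right)}\right) \left(758 - 504\right) = \left(1097 - \frac{22}{-13}\right) \left(758 - 504\right) = \left(1097 - - \frac{22}{13}\right) 254 = \left(1097 + \frac{22}{13}\right) 254 = \frac{14283}{13} \cdot 254 = \frac{3627882}{13}$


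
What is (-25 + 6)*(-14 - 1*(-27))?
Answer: -247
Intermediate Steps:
(-25 + 6)*(-14 - 1*(-27)) = -19*(-14 + 27) = -19*13 = -247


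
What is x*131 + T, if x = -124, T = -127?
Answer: -16371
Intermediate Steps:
x*131 + T = -124*131 - 127 = -16244 - 127 = -16371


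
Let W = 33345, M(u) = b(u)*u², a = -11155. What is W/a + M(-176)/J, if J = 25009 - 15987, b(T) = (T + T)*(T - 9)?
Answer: 2250108683501/10064041 ≈ 2.2358e+5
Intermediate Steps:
b(T) = 2*T*(-9 + T) (b(T) = (2*T)*(-9 + T) = 2*T*(-9 + T))
M(u) = 2*u³*(-9 + u) (M(u) = (2*u*(-9 + u))*u² = 2*u³*(-9 + u))
J = 9022
W/a + M(-176)/J = 33345/(-11155) + (2*(-176)³*(-9 - 176))/9022 = 33345*(-1/11155) + (2*(-5451776)*(-185))*(1/9022) = -6669/2231 + 2017157120*(1/9022) = -6669/2231 + 1008578560/4511 = 2250108683501/10064041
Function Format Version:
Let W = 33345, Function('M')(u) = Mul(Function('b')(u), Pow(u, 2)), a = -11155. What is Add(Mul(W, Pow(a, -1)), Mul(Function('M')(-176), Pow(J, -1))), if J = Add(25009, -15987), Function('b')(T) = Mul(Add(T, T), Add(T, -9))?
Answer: Rational(2250108683501, 10064041) ≈ 2.2358e+5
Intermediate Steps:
Function('b')(T) = Mul(2, T, Add(-9, T)) (Function('b')(T) = Mul(Mul(2, T), Add(-9, T)) = Mul(2, T, Add(-9, T)))
Function('M')(u) = Mul(2, Pow(u, 3), Add(-9, u)) (Function('M')(u) = Mul(Mul(2, u, Add(-9, u)), Pow(u, 2)) = Mul(2, Pow(u, 3), Add(-9, u)))
J = 9022
Add(Mul(W, Pow(a, -1)), Mul(Function('M')(-176), Pow(J, -1))) = Add(Mul(33345, Pow(-11155, -1)), Mul(Mul(2, Pow(-176, 3), Add(-9, -176)), Pow(9022, -1))) = Add(Mul(33345, Rational(-1, 11155)), Mul(Mul(2, -5451776, -185), Rational(1, 9022))) = Add(Rational(-6669, 2231), Mul(2017157120, Rational(1, 9022))) = Add(Rational(-6669, 2231), Rational(1008578560, 4511)) = Rational(2250108683501, 10064041)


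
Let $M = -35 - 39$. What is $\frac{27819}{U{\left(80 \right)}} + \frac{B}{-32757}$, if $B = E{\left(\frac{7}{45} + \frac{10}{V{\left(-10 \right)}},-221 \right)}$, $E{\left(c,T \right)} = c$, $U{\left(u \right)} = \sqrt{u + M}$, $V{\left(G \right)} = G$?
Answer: $\frac{38}{1474065} + \frac{9273 \sqrt{6}}{2} \approx 11357.0$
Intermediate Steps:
$M = -74$ ($M = -35 - 39 = -74$)
$U{\left(u \right)} = \sqrt{-74 + u}$ ($U{\left(u \right)} = \sqrt{u - 74} = \sqrt{-74 + u}$)
$B = - \frac{38}{45}$ ($B = \frac{7}{45} + \frac{10}{-10} = 7 \cdot \frac{1}{45} + 10 \left(- \frac{1}{10}\right) = \frac{7}{45} - 1 = - \frac{38}{45} \approx -0.84444$)
$\frac{27819}{U{\left(80 \right)}} + \frac{B}{-32757} = \frac{27819}{\sqrt{-74 + 80}} - \frac{38}{45 \left(-32757\right)} = \frac{27819}{\sqrt{6}} - - \frac{38}{1474065} = 27819 \frac{\sqrt{6}}{6} + \frac{38}{1474065} = \frac{9273 \sqrt{6}}{2} + \frac{38}{1474065} = \frac{38}{1474065} + \frac{9273 \sqrt{6}}{2}$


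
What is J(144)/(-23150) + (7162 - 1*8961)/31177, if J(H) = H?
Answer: -23068169/360873775 ≈ -0.063923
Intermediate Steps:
J(144)/(-23150) + (7162 - 1*8961)/31177 = 144/(-23150) + (7162 - 1*8961)/31177 = 144*(-1/23150) + (7162 - 8961)*(1/31177) = -72/11575 - 1799*1/31177 = -72/11575 - 1799/31177 = -23068169/360873775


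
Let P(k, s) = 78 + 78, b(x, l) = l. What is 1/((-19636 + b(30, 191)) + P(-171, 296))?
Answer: -1/19289 ≈ -5.1843e-5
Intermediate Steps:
P(k, s) = 156
1/((-19636 + b(30, 191)) + P(-171, 296)) = 1/((-19636 + 191) + 156) = 1/(-19445 + 156) = 1/(-19289) = -1/19289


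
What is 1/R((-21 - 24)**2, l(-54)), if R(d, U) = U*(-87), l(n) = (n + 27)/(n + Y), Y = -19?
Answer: -73/2349 ≈ -0.031077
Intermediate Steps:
l(n) = (27 + n)/(-19 + n) (l(n) = (n + 27)/(n - 19) = (27 + n)/(-19 + n))
R(d, U) = -87*U
1/R((-21 - 24)**2, l(-54)) = 1/(-87*(27 - 54)/(-19 - 54)) = 1/(-87*(-27)/(-73)) = 1/(-(-87)*(-27)/73) = 1/(-87*27/73) = 1/(-2349/73) = -73/2349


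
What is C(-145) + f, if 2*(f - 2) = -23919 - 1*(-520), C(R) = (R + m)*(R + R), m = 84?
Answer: 11985/2 ≈ 5992.5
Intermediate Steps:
C(R) = 2*R*(84 + R) (C(R) = (R + 84)*(R + R) = (84 + R)*(2*R) = 2*R*(84 + R))
f = -23395/2 (f = 2 + (-23919 - 1*(-520))/2 = 2 + (-23919 + 520)/2 = 2 + (½)*(-23399) = 2 - 23399/2 = -23395/2 ≈ -11698.)
C(-145) + f = 2*(-145)*(84 - 145) - 23395/2 = 2*(-145)*(-61) - 23395/2 = 17690 - 23395/2 = 11985/2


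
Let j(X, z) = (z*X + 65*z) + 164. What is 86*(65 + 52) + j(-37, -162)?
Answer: 5690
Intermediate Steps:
j(X, z) = 164 + 65*z + X*z (j(X, z) = (X*z + 65*z) + 164 = (65*z + X*z) + 164 = 164 + 65*z + X*z)
86*(65 + 52) + j(-37, -162) = 86*(65 + 52) + (164 + 65*(-162) - 37*(-162)) = 86*117 + (164 - 10530 + 5994) = 10062 - 4372 = 5690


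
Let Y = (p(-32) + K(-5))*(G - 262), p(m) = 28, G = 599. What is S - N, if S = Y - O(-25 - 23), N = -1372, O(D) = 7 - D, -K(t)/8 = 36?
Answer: -86303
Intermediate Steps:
K(t) = -288 (K(t) = -8*36 = -288)
Y = -87620 (Y = (28 - 288)*(599 - 262) = -260*337 = -87620)
S = -87675 (S = -87620 - (7 - (-25 - 23)) = -87620 - (7 - 1*(-48)) = -87620 - (7 + 48) = -87620 - 1*55 = -87620 - 55 = -87675)
S - N = -87675 - 1*(-1372) = -87675 + 1372 = -86303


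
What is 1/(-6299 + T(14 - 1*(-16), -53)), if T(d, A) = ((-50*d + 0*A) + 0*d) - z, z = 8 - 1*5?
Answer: -1/7802 ≈ -0.00012817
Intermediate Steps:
z = 3 (z = 8 - 5 = 3)
T(d, A) = -3 - 50*d (T(d, A) = ((-50*d + 0*A) + 0*d) - 1*3 = ((-50*d + 0) + 0) - 3 = (-50*d + 0) - 3 = -50*d - 3 = -3 - 50*d)
1/(-6299 + T(14 - 1*(-16), -53)) = 1/(-6299 + (-3 - 50*(14 - 1*(-16)))) = 1/(-6299 + (-3 - 50*(14 + 16))) = 1/(-6299 + (-3 - 50*30)) = 1/(-6299 + (-3 - 1500)) = 1/(-6299 - 1503) = 1/(-7802) = -1/7802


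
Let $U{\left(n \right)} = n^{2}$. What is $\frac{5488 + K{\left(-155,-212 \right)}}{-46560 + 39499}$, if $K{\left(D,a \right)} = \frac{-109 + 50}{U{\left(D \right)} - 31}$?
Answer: $- \frac{131679013}{169421634} \approx -0.77723$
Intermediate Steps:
$K{\left(D,a \right)} = - \frac{59}{-31 + D^{2}}$ ($K{\left(D,a \right)} = \frac{-109 + 50}{D^{2} - 31} = - \frac{59}{-31 + D^{2}}$)
$\frac{5488 + K{\left(-155,-212 \right)}}{-46560 + 39499} = \frac{5488 - \frac{59}{-31 + \left(-155\right)^{2}}}{-46560 + 39499} = \frac{5488 - \frac{59}{-31 + 24025}}{-7061} = \left(5488 - \frac{59}{23994}\right) \left(- \frac{1}{7061}\right) = \frac{131679013}{23994} \left(- \frac{1}{7061}\right) = - \frac{131679013}{169421634}$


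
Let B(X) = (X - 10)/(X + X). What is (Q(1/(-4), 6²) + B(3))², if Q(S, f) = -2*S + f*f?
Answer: 15100996/9 ≈ 1.6779e+6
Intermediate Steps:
B(X) = (-10 + X)/(2*X) (B(X) = (-10 + X)/((2*X)) = (-10 + X)*(1/(2*X)) = (-10 + X)/(2*X))
Q(S, f) = f² - 2*S (Q(S, f) = -2*S + f² = f² - 2*S)
(Q(1/(-4), 6²) + B(3))² = (((6²)² - 2/(-4)) + (½)*(-10 + 3)/3)² = ((36² - 2*(-¼)) + (½)*(⅓)*(-7))² = ((1296 + ½) - 7/6)² = (2593/2 - 7/6)² = (3886/3)² = 15100996/9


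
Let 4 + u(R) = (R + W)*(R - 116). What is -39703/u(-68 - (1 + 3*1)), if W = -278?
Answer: -39703/65796 ≈ -0.60343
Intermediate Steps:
u(R) = -4 + (-278 + R)*(-116 + R) (u(R) = -4 + (R - 278)*(R - 116) = -4 + (-278 + R)*(-116 + R))
-39703/u(-68 - (1 + 3*1)) = -39703/(32244 + (-68 - (1 + 3*1))² - 394*(-68 - (1 + 3*1))) = -39703/(32244 + (-68 - (1 + 3))² - 394*(-68 - (1 + 3))) = -39703/(32244 + (-68 - 1*4)² - 394*(-68 - 1*4)) = -39703/(32244 + (-68 - 4)² - 394*(-68 - 4)) = -39703/(32244 + (-72)² - 394*(-72)) = -39703/(32244 + 5184 + 28368) = -39703/65796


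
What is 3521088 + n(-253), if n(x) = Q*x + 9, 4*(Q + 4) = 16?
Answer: 3521097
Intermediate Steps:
Q = 0 (Q = -4 + (¼)*16 = -4 + 4 = 0)
n(x) = 9 (n(x) = 0*x + 9 = 0 + 9 = 9)
3521088 + n(-253) = 3521088 + 9 = 3521097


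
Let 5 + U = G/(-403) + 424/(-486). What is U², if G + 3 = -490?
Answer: 207281699524/9590089041 ≈ 21.614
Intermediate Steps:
G = -493 (G = -3 - 490 = -493)
U = -455282/97929 (U = -5 + (-493/(-403) + 424/(-486)) = -5 + (-493*(-1/403) + 424*(-1/486)) = -5 + (493/403 - 212/243) = -5 + 34363/97929 = -455282/97929 ≈ -4.6491)
U² = (-455282/97929)² = 207281699524/9590089041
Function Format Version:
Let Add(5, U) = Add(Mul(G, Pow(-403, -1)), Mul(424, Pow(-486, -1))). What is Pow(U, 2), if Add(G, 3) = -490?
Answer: Rational(207281699524, 9590089041) ≈ 21.614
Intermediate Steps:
G = -493 (G = Add(-3, -490) = -493)
U = Rational(-455282, 97929) (U = Add(-5, Add(Mul(-493, Pow(-403, -1)), Mul(424, Pow(-486, -1)))) = Add(-5, Add(Mul(-493, Rational(-1, 403)), Mul(424, Rational(-1, 486)))) = Add(-5, Add(Rational(493, 403), Rational(-212, 243))) = Add(-5, Rational(34363, 97929)) = Rational(-455282, 97929) ≈ -4.6491)
Pow(U, 2) = Pow(Rational(-455282, 97929), 2) = Rational(207281699524, 9590089041)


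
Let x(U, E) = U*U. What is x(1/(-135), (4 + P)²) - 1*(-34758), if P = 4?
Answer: 633464551/18225 ≈ 34758.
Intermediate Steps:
x(U, E) = U²
x(1/(-135), (4 + P)²) - 1*(-34758) = (1/(-135))² - 1*(-34758) = (-1/135)² + 34758 = 1/18225 + 34758 = 633464551/18225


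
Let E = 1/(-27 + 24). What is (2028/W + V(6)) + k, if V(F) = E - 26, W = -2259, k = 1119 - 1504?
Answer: -103470/251 ≈ -412.23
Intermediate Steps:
k = -385
E = -1/3 (E = 1/(-3) = -1/3 ≈ -0.33333)
V(F) = -79/3 (V(F) = -1/3 - 26 = -79/3)
(2028/W + V(6)) + k = (2028/(-2259) - 79/3) - 385 = (2028*(-1/2259) - 79/3) - 385 = (-676/753 - 79/3) - 385 = -6835/251 - 385 = -103470/251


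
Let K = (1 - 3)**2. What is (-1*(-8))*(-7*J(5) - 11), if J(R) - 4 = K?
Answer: -536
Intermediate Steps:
K = 4 (K = (-2)**2 = 4)
J(R) = 8 (J(R) = 4 + 4 = 8)
(-1*(-8))*(-7*J(5) - 11) = (-1*(-8))*(-7*8 - 11) = 8*(-56 - 11) = 8*(-67) = -536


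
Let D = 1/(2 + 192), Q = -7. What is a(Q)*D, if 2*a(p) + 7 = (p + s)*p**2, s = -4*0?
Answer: -175/194 ≈ -0.90206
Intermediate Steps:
D = 1/194 ≈ 0.0051546
s = 0
a(p) = -7/2 + p**3/2 (a(p) = -7/2 + ((p + 0)*p**2)/2 = -7/2 + (p*p**2)/2 = -7/2 + p**3/2)
a(Q)*D = (-7/2 + (1/2)*(-7)**3)*(1/194) = (-7/2 + (1/2)*(-343))*(1/194) = (-7/2 - 343/2)*(1/194) = -175*1/194 = -175/194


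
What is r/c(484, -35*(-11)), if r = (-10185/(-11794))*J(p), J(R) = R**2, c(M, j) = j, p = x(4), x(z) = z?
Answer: 2328/64867 ≈ 0.035889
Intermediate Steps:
p = 4
r = 81480/5897 (r = -10185/(-11794)*4**2 = -10185*(-1/11794)*16 = (10185/11794)*16 = 81480/5897 ≈ 13.817)
r/c(484, -35*(-11)) = 81480/(5897*((-35*(-11)))) = (81480/5897)/385 = (81480/5897)*(1/385) = 2328/64867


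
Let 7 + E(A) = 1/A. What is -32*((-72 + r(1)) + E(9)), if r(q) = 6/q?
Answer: 20992/9 ≈ 2332.4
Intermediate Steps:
E(A) = -7 + 1/A
-32*((-72 + r(1)) + E(9)) = -32*((-72 + 6/1) + (-7 + 1/9)) = -32*((-72 + 6*1) + (-7 + ⅑)) = -32*((-72 + 6) - 62/9) = -32*(-66 - 62/9) = -32*(-656/9) = 20992/9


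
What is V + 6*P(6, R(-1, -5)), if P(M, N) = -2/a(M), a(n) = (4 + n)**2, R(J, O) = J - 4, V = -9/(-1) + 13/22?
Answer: 5209/550 ≈ 9.4709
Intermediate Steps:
V = 211/22 (V = -9*(-1) + 13*(1/22) = 9 + 13/22 = 211/22 ≈ 9.5909)
R(J, O) = -4 + J
P(M, N) = -2/(4 + M)**2
V + 6*P(6, R(-1, -5)) = 211/22 + 6*(-2/(4 + 6)**2) = 211/22 + 6*(-2/10**2) = 211/22 + 6*(-2*1/100) = 211/22 + 6*(-1/50) = 211/22 - 3/25 = 5209/550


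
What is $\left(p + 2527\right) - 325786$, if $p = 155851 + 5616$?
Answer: $-161792$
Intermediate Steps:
$p = 161467$
$\left(p + 2527\right) - 325786 = \left(161467 + 2527\right) - 325786 = 163994 - 325786 = -161792$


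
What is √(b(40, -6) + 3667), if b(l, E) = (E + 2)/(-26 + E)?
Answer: √58674/4 ≈ 60.557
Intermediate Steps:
b(l, E) = (2 + E)/(-26 + E)
√(b(40, -6) + 3667) = √((2 - 6)/(-26 - 6) + 3667) = √(-4/(-32) + 3667) = √(-1/32*(-4) + 3667) = √(⅛ + 3667) = √(29337/8) = √58674/4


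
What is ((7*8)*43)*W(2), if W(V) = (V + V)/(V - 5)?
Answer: -9632/3 ≈ -3210.7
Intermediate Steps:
W(V) = 2*V/(-5 + V) (W(V) = (2*V)/(-5 + V) = 2*V/(-5 + V))
((7*8)*43)*W(2) = ((7*8)*43)*(2*2/(-5 + 2)) = (56*43)*(2*2/(-3)) = 2408*(2*2*(-⅓)) = 2408*(-4/3) = -9632/3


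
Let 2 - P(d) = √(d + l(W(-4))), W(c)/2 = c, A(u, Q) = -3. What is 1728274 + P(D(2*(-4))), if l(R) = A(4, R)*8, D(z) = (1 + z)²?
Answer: 1728271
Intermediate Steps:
W(c) = 2*c
l(R) = -24 (l(R) = -3*8 = -24)
P(d) = 2 - √(-24 + d) (P(d) = 2 - √(d - 24) = 2 - √(-24 + d))
1728274 + P(D(2*(-4))) = 1728274 + (2 - √(-24 + (1 + 2*(-4))²)) = 1728274 + (2 - √(-24 + (1 - 8)²)) = 1728274 + (2 - √(-24 + (-7)²)) = 1728274 + (2 - √(-24 + 49)) = 1728274 + (2 - √25) = 1728274 + (2 - 1*5) = 1728274 + (2 - 5) = 1728274 - 3 = 1728271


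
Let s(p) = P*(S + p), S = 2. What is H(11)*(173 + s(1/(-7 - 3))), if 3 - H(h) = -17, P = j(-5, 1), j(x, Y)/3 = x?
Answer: 2890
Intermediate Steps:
j(x, Y) = 3*x
P = -15 (P = 3*(-5) = -15)
H(h) = 20 (H(h) = 3 - 1*(-17) = 3 + 17 = 20)
s(p) = -30 - 15*p (s(p) = -15*(2 + p) = -30 - 15*p)
H(11)*(173 + s(1/(-7 - 3))) = 20*(173 + (-30 - 15/(-7 - 3))) = 20*(173 + (-30 - 15/(-10))) = 20*(173 + (-30 - 15*(-⅒))) = 20*(173 + (-30 + 3/2)) = 20*(173 - 57/2) = 20*(289/2) = 2890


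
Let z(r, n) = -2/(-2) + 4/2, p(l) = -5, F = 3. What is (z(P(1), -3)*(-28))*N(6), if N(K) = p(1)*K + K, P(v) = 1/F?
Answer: 2016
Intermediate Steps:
P(v) = ⅓ (P(v) = 1/3 = ⅓)
N(K) = -4*K (N(K) = -5*K + K = -4*K)
z(r, n) = 3 (z(r, n) = -2*(-½) + 4*(½) = 1 + 2 = 3)
(z(P(1), -3)*(-28))*N(6) = (3*(-28))*(-4*6) = -84*(-24) = 2016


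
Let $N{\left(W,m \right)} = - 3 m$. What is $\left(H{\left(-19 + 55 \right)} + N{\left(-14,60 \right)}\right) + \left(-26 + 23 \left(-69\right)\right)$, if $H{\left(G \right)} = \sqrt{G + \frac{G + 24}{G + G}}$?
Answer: $-1793 + \frac{\sqrt{1326}}{6} \approx -1786.9$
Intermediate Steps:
$H{\left(G \right)} = \sqrt{G + \frac{24 + G}{2 G}}$
$\left(H{\left(-19 + 55 \right)} + N{\left(-14,60 \right)}\right) + \left(-26 + 23 \left(-69\right)\right) = \left(\frac{\sqrt{2 + 4 \left(-19 + 55\right) + \frac{48}{-19 + 55}}}{2} - 180\right) + \left(-26 + 23 \left(-69\right)\right) = \left(\frac{\sqrt{2 + 4 \cdot 36 + \frac{48}{36}}}{2} - 180\right) - 1613 = \left(\frac{\sqrt{2 + 144 + 48 \cdot \frac{1}{36}}}{2} - 180\right) - 1613 = \left(\frac{\sqrt{2 + 144 + \frac{4}{3}}}{2} - 180\right) - 1613 = \left(\frac{\sqrt{\frac{442}{3}}}{2} - 180\right) - 1613 = \left(\frac{\frac{1}{3} \sqrt{1326}}{2} - 180\right) - 1613 = \left(\frac{\sqrt{1326}}{6} - 180\right) - 1613 = \left(-180 + \frac{\sqrt{1326}}{6}\right) - 1613 = -1793 + \frac{\sqrt{1326}}{6}$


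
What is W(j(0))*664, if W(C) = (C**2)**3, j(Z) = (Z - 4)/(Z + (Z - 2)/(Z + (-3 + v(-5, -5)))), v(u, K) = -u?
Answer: 2719744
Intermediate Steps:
j(Z) = (-4 + Z)/(Z + (-2 + Z)/(2 + Z)) (j(Z) = (Z - 4)/(Z + (Z - 2)/(Z + (-3 - 1*(-5)))) = (-4 + Z)/(Z + (-2 + Z)/(Z + (-3 + 5))) = (-4 + Z)/(Z + (-2 + Z)/(Z + 2)) = (-4 + Z)/(Z + (-2 + Z)/(2 + Z)))
W(C) = C**6
W(j(0))*664 = ((-8 + 0**2 - 2*0)/(-2 + 0**2 + 3*0))**6*664 = ((-8 + 0 + 0)/(-2 + 0 + 0))**6*664 = (-8/(-2))**6*664 = (-1/2*(-8))**6*664 = 4**6*664 = 4096*664 = 2719744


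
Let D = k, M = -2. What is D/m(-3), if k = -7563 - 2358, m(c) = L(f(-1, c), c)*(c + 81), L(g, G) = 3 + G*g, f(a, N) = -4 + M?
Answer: -3307/546 ≈ -6.0568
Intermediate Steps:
f(a, N) = -6 (f(a, N) = -4 - 2 = -6)
m(c) = (3 - 6*c)*(81 + c) (m(c) = (3 + c*(-6))*(c + 81) = (3 - 6*c)*(81 + c))
k = -9921
D = -9921
D/m(-3) = -9921/(243 - 483*(-3) - 6*(-3)²) = -9921/(243 + 1449 - 6*9) = -9921/(243 + 1449 - 54) = -9921/1638 = -9921*1/1638 = -3307/546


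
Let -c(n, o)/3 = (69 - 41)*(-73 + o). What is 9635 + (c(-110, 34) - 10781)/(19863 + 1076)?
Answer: 201739760/20939 ≈ 9634.6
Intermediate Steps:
c(n, o) = 6132 - 84*o (c(n, o) = -3*(69 - 41)*(-73 + o) = -84*(-73 + o) = -3*(-2044 + 28*o) = 6132 - 84*o)
9635 + (c(-110, 34) - 10781)/(19863 + 1076) = 9635 + ((6132 - 84*34) - 10781)/(19863 + 1076) = 9635 + ((6132 - 2856) - 10781)/20939 = 9635 + (3276 - 10781)*(1/20939) = 9635 - 7505*1/20939 = 9635 - 7505/20939 = 201739760/20939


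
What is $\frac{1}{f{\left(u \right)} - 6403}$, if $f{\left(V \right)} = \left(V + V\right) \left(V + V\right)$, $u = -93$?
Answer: $\frac{1}{28193} \approx 3.547 \cdot 10^{-5}$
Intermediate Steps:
$f{\left(V \right)} = 4 V^{2}$ ($f{\left(V \right)} = 2 V 2 V = 4 V^{2}$)
$\frac{1}{f{\left(u \right)} - 6403} = \frac{1}{4 \left(-93\right)^{2} - 6403} = \frac{1}{4 \cdot 8649 - 6403} = \frac{1}{34596 - 6403} = \frac{1}{28193}$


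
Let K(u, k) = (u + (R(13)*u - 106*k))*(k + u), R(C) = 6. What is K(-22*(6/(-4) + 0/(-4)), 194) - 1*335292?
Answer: -4950883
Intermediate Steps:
K(u, k) = (k + u)*(-106*k + 7*u) (K(u, k) = (u + (6*u - 106*k))*(k + u) = (u + (-106*k + 6*u))*(k + u) = (-106*k + 7*u)*(k + u) = (k + u)*(-106*k + 7*u))
K(-22*(6/(-4) + 0/(-4)), 194) - 1*335292 = (-106*194² + 7*(-22*(6/(-4) + 0/(-4)))² - 99*194*(-22*(6/(-4) + 0/(-4)))) - 1*335292 = (-106*37636 + 7*(-22*(6*(-¼) + 0*(-¼)))² - 99*194*(-22*(6*(-¼) + 0*(-¼)))) - 335292 = (-3989416 + 7*(-22*(-3/2 + 0))² - 99*194*(-22*(-3/2 + 0))) - 335292 = (-3989416 + 7*(-22*(-3/2))² - 99*194*(-22*(-3/2))) - 335292 = (-3989416 + 7*33² - 99*194*33) - 335292 = (-3989416 + 7*1089 - 633798) - 335292 = (-3989416 + 7623 - 633798) - 335292 = -4615591 - 335292 = -4950883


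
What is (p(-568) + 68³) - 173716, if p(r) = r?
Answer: 140148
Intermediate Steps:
(p(-568) + 68³) - 173716 = (-568 + 68³) - 173716 = (-568 + 314432) - 173716 = 313864 - 173716 = 140148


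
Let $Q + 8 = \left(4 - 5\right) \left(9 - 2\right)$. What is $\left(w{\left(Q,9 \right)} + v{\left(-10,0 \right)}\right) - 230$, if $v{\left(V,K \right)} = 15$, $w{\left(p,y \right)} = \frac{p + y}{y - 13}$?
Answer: $- \frac{427}{2} \approx -213.5$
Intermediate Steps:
$Q = -15$ ($Q = -8 + \left(4 - 5\right) \left(9 - 2\right) = -8 - 7 = -15$)
$w{\left(p,y \right)} = \frac{p + y}{-13 + y}$
$\left(w{\left(Q,9 \right)} + v{\left(-10,0 \right)}\right) - 230 = \left(\frac{-15 + 9}{-13 + 9} + 15\right) - 230 = \left(\frac{1}{-4} \left(-6\right) + 15\right) - 230 = \left(\left(- \frac{1}{4}\right) \left(-6\right) + 15\right) - 230 = \left(\frac{3}{2} + 15\right) - 230 = \frac{33}{2} - 230 = - \frac{427}{2}$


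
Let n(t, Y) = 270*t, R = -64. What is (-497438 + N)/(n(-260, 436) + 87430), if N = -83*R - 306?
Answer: -246216/8615 ≈ -28.580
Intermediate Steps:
N = 5006 (N = -83*(-64) - 306 = 5312 - 306 = 5006)
(-497438 + N)/(n(-260, 436) + 87430) = (-497438 + 5006)/(270*(-260) + 87430) = -492432/(-70200 + 87430) = -492432/17230 = -492432*1/17230 = -246216/8615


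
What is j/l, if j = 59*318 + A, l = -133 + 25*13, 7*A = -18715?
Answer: 112619/1344 ≈ 83.794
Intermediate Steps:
A = -18715/7 (A = (⅐)*(-18715) = -18715/7 ≈ -2673.6)
l = 192 (l = -133 + 325 = 192)
j = 112619/7 (j = 59*318 - 18715/7 = 18762 - 18715/7 = 112619/7 ≈ 16088.)
j/l = (112619/7)/192 = (112619/7)*(1/192) = 112619/1344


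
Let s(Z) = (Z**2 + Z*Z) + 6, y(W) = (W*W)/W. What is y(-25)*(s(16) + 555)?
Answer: -26825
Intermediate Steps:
y(W) = W (y(W) = W**2/W = W)
s(Z) = 6 + 2*Z**2 (s(Z) = (Z**2 + Z**2) + 6 = 2*Z**2 + 6 = 6 + 2*Z**2)
y(-25)*(s(16) + 555) = -25*((6 + 2*16**2) + 555) = -25*((6 + 2*256) + 555) = -25*((6 + 512) + 555) = -25*(518 + 555) = -25*1073 = -26825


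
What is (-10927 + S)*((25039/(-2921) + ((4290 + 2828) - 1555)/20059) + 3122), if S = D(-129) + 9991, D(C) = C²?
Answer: 2865208807278900/58592339 ≈ 4.8901e+7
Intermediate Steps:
S = 26632 (S = (-129)² + 9991 = 16641 + 9991 = 26632)
(-10927 + S)*((25039/(-2921) + ((4290 + 2828) - 1555)/20059) + 3122) = (-10927 + 26632)*((25039/(-2921) + ((4290 + 2828) - 1555)/20059) + 3122) = 15705*((25039*(-1/2921) + (7118 - 1555)*(1/20059)) + 3122) = 15705*((-25039/2921 + 5563*(1/20059)) + 3122) = 15705*((-25039/2921 + 5563/20059) + 3122) = 15705*(-486007778/58592339 + 3122) = 15705*(182439274580/58592339) = 2865208807278900/58592339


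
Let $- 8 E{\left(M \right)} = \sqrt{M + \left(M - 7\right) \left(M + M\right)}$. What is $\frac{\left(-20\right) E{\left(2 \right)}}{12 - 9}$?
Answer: $\frac{5 i \sqrt{2}}{2} \approx 3.5355 i$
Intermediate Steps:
$E{\left(M \right)} = - \frac{\sqrt{M + 2 M \left(-7 + M\right)}}{8}$ ($E{\left(M \right)} = - \frac{\sqrt{M + \left(M - 7\right) \left(M + M\right)}}{8} = - \frac{\sqrt{M + \left(M - 7\right) 2 M}}{8} = - \frac{\sqrt{M + \left(-7 + M\right) 2 M}}{8} = - \frac{\sqrt{M + 2 M \left(-7 + M\right)}}{8}$)
$\frac{\left(-20\right) E{\left(2 \right)}}{12 - 9} = \frac{\left(-20\right) \left(- \frac{\sqrt{2 \left(-13 + 2 \cdot 2\right)}}{8}\right)}{12 - 9} = \frac{\left(-20\right) \left(- \frac{\sqrt{2 \left(-13 + 4\right)}}{8}\right)}{3} = - 20 \left(- \frac{\sqrt{2 \left(-9\right)}}{8}\right) \frac{1}{3} = - 20 \left(- \frac{\sqrt{-18}}{8}\right) \frac{1}{3} = - 20 \left(- \frac{3 i \sqrt{2}}{8}\right) \frac{1}{3} = \frac{15 i \sqrt{2}}{2} \cdot \frac{1}{3} = \frac{5 i \sqrt{2}}{2}$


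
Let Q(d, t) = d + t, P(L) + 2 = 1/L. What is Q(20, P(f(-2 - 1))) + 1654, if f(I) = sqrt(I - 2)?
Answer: 1672 - I*sqrt(5)/5 ≈ 1672.0 - 0.44721*I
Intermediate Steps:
f(I) = sqrt(-2 + I)
P(L) = -2 + 1/L
Q(20, P(f(-2 - 1))) + 1654 = (20 + (-2 + 1/(sqrt(-2 + (-2 - 1))))) + 1654 = (20 + (-2 + 1/(sqrt(-2 - 3)))) + 1654 = (20 + (-2 + 1/(sqrt(-5)))) + 1654 = (20 + (-2 + 1/(I*sqrt(5)))) + 1654 = (20 + (-2 - I*sqrt(5)/5)) + 1654 = (18 - I*sqrt(5)/5) + 1654 = 1672 - I*sqrt(5)/5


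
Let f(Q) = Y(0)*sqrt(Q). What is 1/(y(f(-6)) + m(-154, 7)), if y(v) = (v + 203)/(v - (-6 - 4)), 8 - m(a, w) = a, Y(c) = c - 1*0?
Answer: 10/1823 ≈ 0.0054855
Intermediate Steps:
Y(c) = c (Y(c) = c + 0 = c)
f(Q) = 0 (f(Q) = 0*sqrt(Q) = 0)
m(a, w) = 8 - a
y(v) = (203 + v)/(10 + v) (y(v) = (203 + v)/(v - 1*(-10)) = (203 + v)/(v + 10) = (203 + v)/(10 + v))
1/(y(f(-6)) + m(-154, 7)) = 1/((203 + 0)/(10 + 0) + (8 - 1*(-154))) = 1/(203/10 + (8 + 154)) = 1/((1/10)*203 + 162) = 1/(203/10 + 162) = 1/(1823/10) = 10/1823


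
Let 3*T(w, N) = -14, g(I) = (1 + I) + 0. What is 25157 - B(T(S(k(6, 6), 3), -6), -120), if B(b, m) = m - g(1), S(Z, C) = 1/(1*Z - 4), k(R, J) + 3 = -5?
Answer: 25279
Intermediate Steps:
g(I) = 1 + I
k(R, J) = -8 (k(R, J) = -3 - 5 = -8)
S(Z, C) = 1/(-4 + Z) (S(Z, C) = 1/(Z - 4) = 1/(-4 + Z))
T(w, N) = -14/3 (T(w, N) = (⅓)*(-14) = -14/3)
B(b, m) = -2 + m (B(b, m) = m - (1 + 1) = m - 1*2 = m - 2 = -2 + m)
25157 - B(T(S(k(6, 6), 3), -6), -120) = 25157 - (-2 - 120) = 25157 - 1*(-122) = 25157 + 122 = 25279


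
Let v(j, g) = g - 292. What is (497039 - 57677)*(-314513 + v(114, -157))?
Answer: -138382334244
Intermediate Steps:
v(j, g) = -292 + g
(497039 - 57677)*(-314513 + v(114, -157)) = (497039 - 57677)*(-314513 + (-292 - 157)) = 439362*(-314513 - 449) = 439362*(-314962) = -138382334244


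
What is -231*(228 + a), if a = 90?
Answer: -73458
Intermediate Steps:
-231*(228 + a) = -231*(228 + 90) = -231*318 = -73458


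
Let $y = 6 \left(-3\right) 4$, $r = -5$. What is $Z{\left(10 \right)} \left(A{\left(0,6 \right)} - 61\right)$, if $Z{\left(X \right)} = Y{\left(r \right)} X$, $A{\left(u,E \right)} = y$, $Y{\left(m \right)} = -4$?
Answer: $5320$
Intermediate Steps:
$y = -72$ ($y = \left(-18\right) 4 = -72$)
$A{\left(u,E \right)} = -72$
$Z{\left(X \right)} = - 4 X$
$Z{\left(10 \right)} \left(A{\left(0,6 \right)} - 61\right) = \left(-4\right) 10 \left(-72 - 61\right) = \left(-40\right) \left(-133\right) = 5320$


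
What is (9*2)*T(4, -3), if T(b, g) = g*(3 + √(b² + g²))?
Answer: -432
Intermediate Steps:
(9*2)*T(4, -3) = (9*2)*(-3*(3 + √(4² + (-3)²))) = 18*(-3*(3 + √(16 + 9))) = 18*(-3*(3 + √25)) = 18*(-3*(3 + 5)) = 18*(-3*8) = 18*(-24) = -432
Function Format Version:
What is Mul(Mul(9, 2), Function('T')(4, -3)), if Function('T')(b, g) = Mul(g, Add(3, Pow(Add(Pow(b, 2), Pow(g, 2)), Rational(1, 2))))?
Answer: -432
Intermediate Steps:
Mul(Mul(9, 2), Function('T')(4, -3)) = Mul(Mul(9, 2), Mul(-3, Add(3, Pow(Add(Pow(4, 2), Pow(-3, 2)), Rational(1, 2))))) = Mul(18, Mul(-3, Add(3, Pow(Add(16, 9), Rational(1, 2))))) = Mul(18, Mul(-3, Add(3, Pow(25, Rational(1, 2))))) = Mul(18, Mul(-3, Add(3, 5))) = Mul(18, Mul(-3, 8)) = Mul(18, -24) = -432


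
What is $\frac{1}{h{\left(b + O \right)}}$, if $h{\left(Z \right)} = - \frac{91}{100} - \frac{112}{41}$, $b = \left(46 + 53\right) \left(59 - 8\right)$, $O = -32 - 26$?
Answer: $- \frac{4100}{14931} \approx -0.2746$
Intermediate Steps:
$O = -58$ ($O = -32 - 26 = -58$)
$b = 5049$ ($b = 99 \cdot 51 = 5049$)
$h{\left(Z \right)} = - \frac{14931}{4100}$ ($h{\left(Z \right)} = \left(-91\right) \frac{1}{100} - \frac{112}{41} = - \frac{91}{100} - \frac{112}{41} = - \frac{14931}{4100}$)
$\frac{1}{h{\left(b + O \right)}} = \frac{1}{- \frac{14931}{4100}} = - \frac{4100}{14931}$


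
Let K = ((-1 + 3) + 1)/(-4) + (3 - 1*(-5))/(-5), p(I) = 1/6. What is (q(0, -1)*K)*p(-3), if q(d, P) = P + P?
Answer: 47/60 ≈ 0.78333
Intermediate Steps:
q(d, P) = 2*P
p(I) = 1/6 (p(I) = 1*(1/6) = 1/6)
K = -47/20 (K = (2 + 1)*(-1/4) + (3 + 5)*(-1/5) = 3*(-1/4) + 8*(-1/5) = -3/4 - 8/5 = -47/20 ≈ -2.3500)
(q(0, -1)*K)*p(-3) = ((2*(-1))*(-47/20))*(1/6) = -2*(-47/20)*(1/6) = (47/10)*(1/6) = 47/60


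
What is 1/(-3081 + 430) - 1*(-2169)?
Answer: 5750018/2651 ≈ 2169.0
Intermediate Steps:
1/(-3081 + 430) - 1*(-2169) = 1/(-2651) + 2169 = -1/2651 + 2169 = 5750018/2651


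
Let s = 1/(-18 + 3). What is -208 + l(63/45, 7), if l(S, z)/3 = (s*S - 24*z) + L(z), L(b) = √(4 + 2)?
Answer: -17807/25 + 3*√6 ≈ -704.93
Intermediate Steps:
L(b) = √6
s = -1/15 (s = 1/(-15) = -1/15 ≈ -0.066667)
l(S, z) = -72*z + 3*√6 - S/5 (l(S, z) = 3*((-S/15 - 24*z) + √6) = 3*((-24*z - S/15) + √6) = 3*(√6 - 24*z - S/15) = -72*z + 3*√6 - S/5)
-208 + l(63/45, 7) = -208 + (-72*7 + 3*√6 - 63/(5*45)) = -208 + (-504 + 3*√6 - 63/(5*45)) = -208 + (-504 + 3*√6 - ⅕*7/5) = -208 + (-504 + 3*√6 - 7/25) = -208 + (-12607/25 + 3*√6) = -17807/25 + 3*√6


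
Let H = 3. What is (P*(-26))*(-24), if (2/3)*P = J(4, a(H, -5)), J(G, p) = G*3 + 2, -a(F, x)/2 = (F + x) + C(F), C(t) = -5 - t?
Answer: 13104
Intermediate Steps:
a(F, x) = 10 - 2*x (a(F, x) = -2*((F + x) + (-5 - F)) = -2*(-5 + x) = 10 - 2*x)
J(G, p) = 2 + 3*G (J(G, p) = 3*G + 2 = 2 + 3*G)
P = 21 (P = 3*(2 + 3*4)/2 = 3*(2 + 12)/2 = (3/2)*14 = 21)
(P*(-26))*(-24) = (21*(-26))*(-24) = -546*(-24) = 13104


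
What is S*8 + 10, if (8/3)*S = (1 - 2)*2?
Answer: 4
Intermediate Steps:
S = -¾ (S = 3*((1 - 2)*2)/8 = 3*(-1*2)/8 = (3/8)*(-2) = -¾ ≈ -0.75000)
S*8 + 10 = -¾*8 + 10 = -6 + 10 = 4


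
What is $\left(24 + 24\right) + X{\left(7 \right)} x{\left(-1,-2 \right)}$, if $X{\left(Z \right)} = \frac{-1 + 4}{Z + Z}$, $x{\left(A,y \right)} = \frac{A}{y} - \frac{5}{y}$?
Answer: $\frac{681}{14} \approx 48.643$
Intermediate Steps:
$x{\left(A,y \right)} = - \frac{5}{y} + \frac{A}{y}$
$X{\left(Z \right)} = \frac{3}{2 Z}$
$\left(24 + 24\right) + X{\left(7 \right)} x{\left(-1,-2 \right)} = \left(24 + 24\right) + \frac{3}{2 \cdot 7} \frac{-5 - 1}{-2} = 48 + \frac{3}{2} \cdot \frac{1}{7} \left(\left(- \frac{1}{2}\right) \left(-6\right)\right) = 48 + \frac{3}{14} \cdot 3 = 48 + \frac{9}{14} = \frac{681}{14}$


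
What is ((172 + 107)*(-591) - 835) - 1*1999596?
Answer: -2165320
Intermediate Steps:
((172 + 107)*(-591) - 835) - 1*1999596 = (279*(-591) - 835) - 1999596 = (-164889 - 835) - 1999596 = -165724 - 1999596 = -2165320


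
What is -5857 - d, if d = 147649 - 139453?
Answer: -14053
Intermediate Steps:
d = 8196
-5857 - d = -5857 - 1*8196 = -5857 - 8196 = -14053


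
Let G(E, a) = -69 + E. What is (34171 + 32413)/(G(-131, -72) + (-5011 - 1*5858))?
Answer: -66584/11069 ≈ -6.0154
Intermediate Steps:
(34171 + 32413)/(G(-131, -72) + (-5011 - 1*5858)) = (34171 + 32413)/((-69 - 131) + (-5011 - 1*5858)) = 66584/(-200 + (-5011 - 5858)) = 66584/(-200 - 10869) = 66584/(-11069) = 66584*(-1/11069) = -66584/11069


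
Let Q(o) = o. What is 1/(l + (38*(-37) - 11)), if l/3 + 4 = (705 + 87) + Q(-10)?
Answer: 1/917 ≈ 0.0010905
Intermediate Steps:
l = 2334 (l = -12 + 3*((705 + 87) - 10) = -12 + 3*(792 - 10) = -12 + 3*782 = -12 + 2346 = 2334)
1/(l + (38*(-37) - 11)) = 1/(2334 + (38*(-37) - 11)) = 1/(2334 + (-1406 - 11)) = 1/(2334 - 1417) = 1/917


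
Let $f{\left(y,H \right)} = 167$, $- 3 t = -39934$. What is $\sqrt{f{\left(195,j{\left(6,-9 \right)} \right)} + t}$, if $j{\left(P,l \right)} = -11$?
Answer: $\frac{\sqrt{121305}}{3} \approx 116.1$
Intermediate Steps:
$t = \frac{39934}{3}$ ($t = \left(- \frac{1}{3}\right) \left(-39934\right) = \frac{39934}{3} \approx 13311.0$)
$\sqrt{f{\left(195,j{\left(6,-9 \right)} \right)} + t} = \sqrt{167 + \frac{39934}{3}} = \sqrt{\frac{40435}{3}} = \frac{\sqrt{121305}}{3}$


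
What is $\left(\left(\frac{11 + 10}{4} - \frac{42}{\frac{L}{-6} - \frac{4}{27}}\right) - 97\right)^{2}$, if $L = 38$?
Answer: $\frac{72709729}{10000} \approx 7271.0$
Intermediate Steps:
$\left(\left(\frac{11 + 10}{4} - \frac{42}{\frac{L}{-6} - \frac{4}{27}}\right) - 97\right)^{2} = \left(\left(\frac{11 + 10}{4} - \frac{42}{\frac{38}{-6} - \frac{4}{27}}\right) - 97\right)^{2} = \left(\left(21 \cdot \frac{1}{4} - \frac{42}{38 \left(- \frac{1}{6}\right) - \frac{4}{27}}\right) - 97\right)^{2} = \left(\left(\frac{21}{4} - \frac{42}{- \frac{19}{3} - \frac{4}{27}}\right) - 97\right)^{2} = \left(\left(\frac{21}{4} - \frac{42}{- \frac{175}{27}}\right) - 97\right)^{2} = \left(\left(\frac{21}{4} - - \frac{162}{25}\right) - 97\right)^{2} = \left(\left(\frac{21}{4} + \frac{162}{25}\right) - 97\right)^{2} = \left(\frac{1173}{100} - 97\right)^{2} = \left(- \frac{8527}{100}\right)^{2} = \frac{72709729}{10000}$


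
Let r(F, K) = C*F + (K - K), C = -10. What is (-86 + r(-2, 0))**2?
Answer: 4356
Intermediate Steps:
r(F, K) = -10*F (r(F, K) = -10*F + (K - K) = -10*F + 0 = -10*F)
(-86 + r(-2, 0))**2 = (-86 - 10*(-2))**2 = (-86 + 20)**2 = (-66)**2 = 4356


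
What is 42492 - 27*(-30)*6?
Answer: 47352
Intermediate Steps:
42492 - 27*(-30)*6 = 42492 + 810*6 = 42492 + 4860 = 47352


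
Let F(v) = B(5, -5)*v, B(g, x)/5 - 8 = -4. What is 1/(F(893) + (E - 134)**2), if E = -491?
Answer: 1/408485 ≈ 2.4481e-6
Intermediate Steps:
B(g, x) = 20 (B(g, x) = 40 + 5*(-4) = 40 - 20 = 20)
F(v) = 20*v
1/(F(893) + (E - 134)**2) = 1/(20*893 + (-491 - 134)**2) = 1/(17860 + (-625)**2) = 1/(17860 + 390625) = 1/408485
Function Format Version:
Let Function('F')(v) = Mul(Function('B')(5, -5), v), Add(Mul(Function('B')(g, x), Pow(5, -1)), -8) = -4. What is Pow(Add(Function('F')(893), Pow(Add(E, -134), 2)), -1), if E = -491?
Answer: Rational(1, 408485) ≈ 2.4481e-6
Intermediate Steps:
Function('B')(g, x) = 20 (Function('B')(g, x) = Add(40, Mul(5, -4)) = Add(40, -20) = 20)
Function('F')(v) = Mul(20, v)
Pow(Add(Function('F')(893), Pow(Add(E, -134), 2)), -1) = Pow(Add(Mul(20, 893), Pow(Add(-491, -134), 2)), -1) = Pow(Add(17860, Pow(-625, 2)), -1) = Pow(Add(17860, 390625), -1) = Pow(408485, -1) = Rational(1, 408485)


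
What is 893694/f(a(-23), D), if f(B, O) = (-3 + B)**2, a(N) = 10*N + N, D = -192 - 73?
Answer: 446847/32768 ≈ 13.637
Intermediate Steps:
D = -265
a(N) = 11*N
893694/f(a(-23), D) = 893694/((-3 + 11*(-23))**2) = 893694/((-3 - 253)**2) = 893694/((-256)**2) = 893694/65536 = 893694*(1/65536) = 446847/32768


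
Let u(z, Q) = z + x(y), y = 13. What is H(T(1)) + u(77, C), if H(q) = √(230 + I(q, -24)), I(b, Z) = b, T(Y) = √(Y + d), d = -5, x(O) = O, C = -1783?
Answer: 90 + √(230 + 2*I) ≈ 105.17 + 0.065937*I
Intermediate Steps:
u(z, Q) = 13 + z (u(z, Q) = z + 13 = 13 + z)
T(Y) = √(-5 + Y) (T(Y) = √(Y - 5) = √(-5 + Y))
H(q) = √(230 + q)
H(T(1)) + u(77, C) = √(230 + √(-5 + 1)) + (13 + 77) = √(230 + √(-4)) + 90 = √(230 + 2*I) + 90 = 90 + √(230 + 2*I)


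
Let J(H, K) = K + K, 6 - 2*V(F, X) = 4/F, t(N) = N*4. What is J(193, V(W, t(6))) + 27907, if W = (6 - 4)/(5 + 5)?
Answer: 27893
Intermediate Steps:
t(N) = 4*N
W = ⅕ (W = 2/10 = 2*(⅒) = ⅕ ≈ 0.20000)
V(F, X) = 3 - 2/F
J(H, K) = 2*K
J(193, V(W, t(6))) + 27907 = 2*(3 - 2/⅕) + 27907 = 2*(3 - 2*5) + 27907 = 2*(3 - 10) + 27907 = 2*(-7) + 27907 = -14 + 27907 = 27893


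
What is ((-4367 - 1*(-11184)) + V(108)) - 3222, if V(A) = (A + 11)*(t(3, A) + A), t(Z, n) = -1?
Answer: 16328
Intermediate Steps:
V(A) = (-1 + A)*(11 + A) (V(A) = (A + 11)*(-1 + A) = (11 + A)*(-1 + A) = (-1 + A)*(11 + A))
((-4367 - 1*(-11184)) + V(108)) - 3222 = ((-4367 - 1*(-11184)) + (-11 + 108**2 + 10*108)) - 3222 = ((-4367 + 11184) + (-11 + 11664 + 1080)) - 3222 = (6817 + 12733) - 3222 = 19550 - 3222 = 16328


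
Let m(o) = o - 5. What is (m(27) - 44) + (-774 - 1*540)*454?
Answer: -596578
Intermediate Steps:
m(o) = -5 + o
(m(27) - 44) + (-774 - 1*540)*454 = ((-5 + 27) - 44) + (-774 - 1*540)*454 = (22 - 44) + (-774 - 540)*454 = -22 - 1314*454 = -22 - 596556 = -596578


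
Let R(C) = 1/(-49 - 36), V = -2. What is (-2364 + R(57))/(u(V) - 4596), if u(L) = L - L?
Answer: 200941/390660 ≈ 0.51436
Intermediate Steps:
u(L) = 0
R(C) = -1/85 (R(C) = 1/(-85) = -1/85)
(-2364 + R(57))/(u(V) - 4596) = (-2364 - 1/85)/(0 - 4596) = -200941/85/(-4596) = -200941/85*(-1/4596) = 200941/390660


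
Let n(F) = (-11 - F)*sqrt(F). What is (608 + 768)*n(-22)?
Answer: 15136*I*sqrt(22) ≈ 70994.0*I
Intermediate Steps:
n(F) = sqrt(F)*(-11 - F)
(608 + 768)*n(-22) = (608 + 768)*(sqrt(-22)*(-11 - 1*(-22))) = 1376*((I*sqrt(22))*(-11 + 22)) = 1376*((I*sqrt(22))*11) = 1376*(11*I*sqrt(22)) = 15136*I*sqrt(22)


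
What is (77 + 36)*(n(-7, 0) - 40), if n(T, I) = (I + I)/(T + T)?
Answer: -4520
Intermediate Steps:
n(T, I) = I/T (n(T, I) = (2*I)/((2*T)) = (2*I)*(1/(2*T)) = I/T)
(77 + 36)*(n(-7, 0) - 40) = (77 + 36)*(0/(-7) - 40) = 113*(0*(-⅐) - 40) = 113*(0 - 40) = 113*(-40) = -4520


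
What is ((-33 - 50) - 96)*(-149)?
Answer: 26671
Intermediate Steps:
((-33 - 50) - 96)*(-149) = (-83 - 96)*(-149) = -179*(-149) = 26671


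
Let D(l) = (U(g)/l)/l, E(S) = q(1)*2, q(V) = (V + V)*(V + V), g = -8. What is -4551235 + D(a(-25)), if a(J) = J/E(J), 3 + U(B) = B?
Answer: -2844522579/625 ≈ -4.5512e+6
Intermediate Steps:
U(B) = -3 + B
q(V) = 4*V**2 (q(V) = (2*V)*(2*V) = 4*V**2)
E(S) = 8 (E(S) = (4*1**2)*2 = (4*1)*2 = 4*2 = 8)
a(J) = J/8
D(l) = -11/l**2 (D(l) = ((-3 - 8)/l)/l = (-11/l)/l = -11/l**2)
-4551235 + D(a(-25)) = -4551235 - 11/((1/8)*(-25))**2 = -4551235 - 11/(-25/8)**2 = -4551235 - 11*64/625 = -4551235 - 704/625 = -2844522579/625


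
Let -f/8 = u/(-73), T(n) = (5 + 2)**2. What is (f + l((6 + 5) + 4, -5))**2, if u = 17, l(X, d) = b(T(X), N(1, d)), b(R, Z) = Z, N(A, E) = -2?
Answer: 100/5329 ≈ 0.018765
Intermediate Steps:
T(n) = 49 (T(n) = 7**2 = 49)
l(X, d) = -2
f = 136/73 (f = -136/(-73) = -136*(-1)/73 = -8*(-17/73) = 136/73 ≈ 1.8630)
(f + l((6 + 5) + 4, -5))**2 = (136/73 - 2)**2 = (-10/73)**2 = 100/5329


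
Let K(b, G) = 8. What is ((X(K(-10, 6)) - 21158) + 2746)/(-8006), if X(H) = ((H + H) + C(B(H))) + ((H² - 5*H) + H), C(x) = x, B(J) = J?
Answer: 9178/4003 ≈ 2.2928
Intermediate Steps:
X(H) = H² - H (X(H) = ((H + H) + H) + ((H² - 5*H) + H) = (2*H + H) + (H² - 4*H) = 3*H + (H² - 4*H) = H² - H)
((X(K(-10, 6)) - 21158) + 2746)/(-8006) = ((8*(-1 + 8) - 21158) + 2746)/(-8006) = ((8*7 - 21158) + 2746)*(-1/8006) = ((56 - 21158) + 2746)*(-1/8006) = (-21102 + 2746)*(-1/8006) = -18356*(-1/8006) = 9178/4003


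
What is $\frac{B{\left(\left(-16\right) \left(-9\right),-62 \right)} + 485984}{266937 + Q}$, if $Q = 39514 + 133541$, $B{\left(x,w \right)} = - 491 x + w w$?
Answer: $\frac{34927}{36666} \approx 0.95257$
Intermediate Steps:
$B{\left(x,w \right)} = w^{2} - 491 x$ ($B{\left(x,w \right)} = - 491 x + w^{2} = w^{2} - 491 x$)
$Q = 173055$
$\frac{B{\left(\left(-16\right) \left(-9\right),-62 \right)} + 485984}{266937 + Q} = \frac{\left(\left(-62\right)^{2} - 491 \left(\left(-16\right) \left(-9\right)\right)\right) + 485984}{266937 + 173055} = \frac{\left(3844 - 70704\right) + 485984}{439992} = \left(\left(3844 - 70704\right) + 485984\right) \frac{1}{439992} = \left(-66860 + 485984\right) \frac{1}{439992} = 419124 \cdot \frac{1}{439992} = \frac{34927}{36666}$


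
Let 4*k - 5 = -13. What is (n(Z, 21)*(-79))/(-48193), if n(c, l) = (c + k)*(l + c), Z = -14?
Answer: -8848/48193 ≈ -0.18360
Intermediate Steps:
k = -2 (k = 5/4 + (¼)*(-13) = 5/4 - 13/4 = -2)
n(c, l) = (-2 + c)*(c + l) (n(c, l) = (c - 2)*(l + c) = (-2 + c)*(c + l))
(n(Z, 21)*(-79))/(-48193) = (((-14)² - 2*(-14) - 2*21 - 14*21)*(-79))/(-48193) = ((196 + 28 - 42 - 294)*(-79))*(-1/48193) = -112*(-79)*(-1/48193) = 8848*(-1/48193) = -8848/48193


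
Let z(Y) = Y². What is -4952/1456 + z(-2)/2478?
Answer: -109511/32214 ≈ -3.3995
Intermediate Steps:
-4952/1456 + z(-2)/2478 = -4952/1456 + (-2)²/2478 = -4952*1/1456 + 4*(1/2478) = -619/182 + 2/1239 = -109511/32214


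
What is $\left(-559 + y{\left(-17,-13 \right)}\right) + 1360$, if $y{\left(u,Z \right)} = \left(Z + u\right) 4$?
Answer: $681$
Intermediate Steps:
$y{\left(u,Z \right)} = 4 Z + 4 u$
$\left(-559 + y{\left(-17,-13 \right)}\right) + 1360 = \left(-559 + \left(4 \left(-13\right) + 4 \left(-17\right)\right)\right) + 1360 = \left(-559 - 120\right) + 1360 = -679 + 1360 = 681$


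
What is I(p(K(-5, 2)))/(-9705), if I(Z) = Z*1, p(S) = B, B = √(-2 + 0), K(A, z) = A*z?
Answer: -I*√2/9705 ≈ -0.00014572*I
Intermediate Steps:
B = I*√2 (B = √(-2) = I*√2 ≈ 1.4142*I)
p(S) = I*√2
I(Z) = Z
I(p(K(-5, 2)))/(-9705) = (I*√2)/(-9705) = (I*√2)*(-1/9705) = -I*√2/9705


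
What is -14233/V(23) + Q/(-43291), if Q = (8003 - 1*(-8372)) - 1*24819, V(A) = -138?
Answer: 617326075/5974158 ≈ 103.33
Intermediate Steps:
Q = -8444 (Q = (8003 + 8372) - 24819 = 16375 - 24819 = -8444)
-14233/V(23) + Q/(-43291) = -14233/(-138) - 8444/(-43291) = -14233*(-1/138) - 8444*(-1/43291) = 14233/138 + 8444/43291 = 617326075/5974158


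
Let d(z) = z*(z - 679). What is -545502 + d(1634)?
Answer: 1014968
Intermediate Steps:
d(z) = z*(-679 + z)
-545502 + d(1634) = -545502 + 1634*(-679 + 1634) = -545502 + 1634*955 = -545502 + 1560470 = 1014968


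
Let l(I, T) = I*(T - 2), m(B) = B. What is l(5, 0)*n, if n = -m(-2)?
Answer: -20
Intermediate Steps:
l(I, T) = I*(-2 + T)
n = 2 (n = -1*(-2) = 2)
l(5, 0)*n = (5*(-2 + 0))*2 = (5*(-2))*2 = -10*2 = -20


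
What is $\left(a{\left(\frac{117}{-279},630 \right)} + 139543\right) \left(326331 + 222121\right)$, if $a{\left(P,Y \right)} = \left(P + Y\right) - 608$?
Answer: $76544473384$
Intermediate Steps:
$a{\left(P,Y \right)} = -608 + P + Y$
$\left(a{\left(\frac{117}{-279},630 \right)} + 139543\right) \left(326331 + 222121\right) = \left(\left(-608 + \frac{117}{-279} + 630\right) + 139543\right) \left(326331 + 222121\right) = \left(\left(-608 + 117 \left(- \frac{1}{279}\right) + 630\right) + 139543\right) 548452 = \left(\left(-608 - \frac{13}{31} + 630\right) + 139543\right) 548452 = \left(\frac{669}{31} + 139543\right) 548452 = \frac{4326502}{31} \cdot 548452 = 76544473384$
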